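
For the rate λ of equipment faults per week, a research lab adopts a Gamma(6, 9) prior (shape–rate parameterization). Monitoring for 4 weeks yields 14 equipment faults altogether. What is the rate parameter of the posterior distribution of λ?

Total count 14 over total exposure 4 weeks.
Conjugate update: add total count to the shape and total exposure to the rate, giving Gamma(20, 13).

13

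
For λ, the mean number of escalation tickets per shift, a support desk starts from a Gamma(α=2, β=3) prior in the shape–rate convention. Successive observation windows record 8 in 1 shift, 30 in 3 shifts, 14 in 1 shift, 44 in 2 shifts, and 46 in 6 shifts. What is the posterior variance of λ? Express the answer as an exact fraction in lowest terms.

Total count: 8 + 30 + 14 + 44 + 46 = 142.
Total exposure: 1 + 3 + 1 + 2 + 6 = 13 shifts.
Conjugate update: add total count to the shape and total exposure to the rate, giving Gamma(144, 16).
Posterior variance = α'/β'² = 144/256 = 9/16.

9/16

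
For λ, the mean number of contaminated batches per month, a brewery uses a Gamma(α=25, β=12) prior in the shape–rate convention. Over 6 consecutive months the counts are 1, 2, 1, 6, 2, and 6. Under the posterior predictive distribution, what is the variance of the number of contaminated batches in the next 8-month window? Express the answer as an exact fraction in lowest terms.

2236/81

Total count: 1 + 2 + 1 + 6 + 2 + 6 = 18.
Total exposure: 6 months.
Posterior: α' = 25 + 18 = 43, β' = 12 + 6 = 18.
The posterior predictive for a window of length T is Negative Binomial with variance T·α'·(β'+T)/β'² = 8·43·26/324 = 2236/81.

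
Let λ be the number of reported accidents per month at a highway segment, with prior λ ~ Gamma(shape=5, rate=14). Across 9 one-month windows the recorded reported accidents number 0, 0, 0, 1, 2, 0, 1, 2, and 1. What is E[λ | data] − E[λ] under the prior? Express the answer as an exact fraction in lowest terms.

53/322

Total count: 0 + 0 + 0 + 1 + 2 + 0 + 1 + 2 + 1 = 7.
Total exposure: 9 months.
By Gamma–Poisson conjugacy, the posterior is Gamma(α + Σx, β + Σt) = Gamma(5 + 7, 14 + 9) = Gamma(12, 23).
Posterior mean = 12/23 = 12/23; prior mean = 5/14 = 5/14. Difference = 12/23 − 5/14 = 53/322.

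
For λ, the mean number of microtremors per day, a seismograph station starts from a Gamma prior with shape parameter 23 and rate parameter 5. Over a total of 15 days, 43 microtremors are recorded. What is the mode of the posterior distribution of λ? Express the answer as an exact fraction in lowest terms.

Total count 43 over total exposure 15 days.
The Gamma prior is conjugate for the Poisson rate, so λ | data ~ Gamma(23+43, 5+15) = Gamma(66, 20).
Posterior mode = (α'−1)/β' = 65/20 = 13/4.

13/4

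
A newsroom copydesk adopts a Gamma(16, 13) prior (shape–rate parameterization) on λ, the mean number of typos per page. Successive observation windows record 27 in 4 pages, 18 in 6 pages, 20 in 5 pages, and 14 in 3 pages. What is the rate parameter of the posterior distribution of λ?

Total count: 27 + 18 + 20 + 14 = 79.
Total exposure: 4 + 6 + 5 + 3 = 18 pages.
By Gamma–Poisson conjugacy, the posterior is Gamma(α + Σx, β + Σt) = Gamma(16 + 79, 13 + 18) = Gamma(95, 31).

31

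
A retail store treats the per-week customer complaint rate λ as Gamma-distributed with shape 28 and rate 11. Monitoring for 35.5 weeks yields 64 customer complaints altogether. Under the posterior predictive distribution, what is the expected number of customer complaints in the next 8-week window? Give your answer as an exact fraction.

Total count 64 over total exposure 35.5 weeks.
Gamma(α, β) with Poisson data over total exposure Σt gives posterior Gamma(α+Σx, β+Σt) = Gamma(92, 93/2).
Predictive mean over an 8-week window = T·E[λ|data] = 8·92/(93/2) = 1472/93.

1472/93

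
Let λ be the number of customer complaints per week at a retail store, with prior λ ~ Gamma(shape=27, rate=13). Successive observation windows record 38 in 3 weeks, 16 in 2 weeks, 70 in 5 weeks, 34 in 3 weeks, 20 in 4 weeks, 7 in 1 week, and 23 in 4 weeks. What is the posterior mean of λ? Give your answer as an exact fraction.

47/7

Total count: 38 + 16 + 70 + 34 + 20 + 7 + 23 = 208.
Total exposure: 3 + 2 + 5 + 3 + 4 + 1 + 4 = 22 weeks.
The Gamma prior is conjugate for the Poisson rate, so λ | data ~ Gamma(27+208, 13+22) = Gamma(235, 35).
Posterior mean = α'/β' = 235/35 = 47/7.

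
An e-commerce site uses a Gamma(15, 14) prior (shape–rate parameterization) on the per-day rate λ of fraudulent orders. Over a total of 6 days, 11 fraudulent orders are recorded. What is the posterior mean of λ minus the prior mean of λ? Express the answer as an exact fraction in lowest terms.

8/35

Total count 11 over total exposure 6 days.
Conjugate update: add total count to the shape and total exposure to the rate, giving Gamma(26, 20).
Posterior mean = 26/20 = 13/10; prior mean = 15/14 = 15/14. Difference = 13/10 − 15/14 = 8/35.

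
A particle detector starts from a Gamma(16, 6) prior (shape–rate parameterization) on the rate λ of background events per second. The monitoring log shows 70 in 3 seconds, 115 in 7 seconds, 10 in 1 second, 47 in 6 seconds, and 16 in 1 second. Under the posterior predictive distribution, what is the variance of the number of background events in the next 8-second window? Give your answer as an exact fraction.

Total count: 70 + 115 + 10 + 47 + 16 = 258.
Total exposure: 3 + 7 + 1 + 6 + 1 = 18 seconds.
Conjugate update: add total count to the shape and total exposure to the rate, giving Gamma(274, 24).
The posterior predictive for a window of length T is Negative Binomial with variance T·α'·(β'+T)/β'² = 8·274·32/576 = 1096/9.

1096/9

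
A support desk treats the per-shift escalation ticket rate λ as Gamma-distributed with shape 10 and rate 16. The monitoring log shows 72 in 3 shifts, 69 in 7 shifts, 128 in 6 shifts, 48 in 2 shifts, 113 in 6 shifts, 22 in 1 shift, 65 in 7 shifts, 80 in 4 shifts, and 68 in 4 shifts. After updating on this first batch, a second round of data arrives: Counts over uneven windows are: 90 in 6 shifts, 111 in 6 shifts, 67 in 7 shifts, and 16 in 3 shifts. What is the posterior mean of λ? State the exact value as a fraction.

959/78

Total count: 72 + 69 + 128 + 48 + 113 + 22 + 65 + 80 + 68 = 665.
Total exposure: 3 + 7 + 6 + 2 + 6 + 1 + 7 + 4 + 4 = 40 shifts.
After the first batch: Gamma(10 + 665, 16 + 40) = Gamma(675, 56).
Total count: 90 + 111 + 67 + 16 = 284.
Total exposure: 6 + 6 + 7 + 3 = 22 shifts.
After the second batch: Gamma(675 + 284, 56 + 22) = Gamma(959, 78).
Posterior mean = α'/β' = 959/78.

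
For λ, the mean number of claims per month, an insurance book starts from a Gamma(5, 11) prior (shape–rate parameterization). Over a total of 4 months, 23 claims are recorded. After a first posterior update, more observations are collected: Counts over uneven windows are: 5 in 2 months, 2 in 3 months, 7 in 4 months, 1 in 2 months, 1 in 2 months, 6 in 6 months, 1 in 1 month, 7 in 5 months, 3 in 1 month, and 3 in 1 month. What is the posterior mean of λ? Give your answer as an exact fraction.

32/21

Total count 23 over total exposure 4 months.
After the first batch: Gamma(5 + 23, 11 + 4) = Gamma(28, 15).
Total count: 5 + 2 + 7 + 1 + 1 + 6 + 1 + 7 + 3 + 3 = 36.
Total exposure: 2 + 3 + 4 + 2 + 2 + 6 + 1 + 5 + 1 + 1 = 27 months.
After the second batch: Gamma(28 + 36, 15 + 27) = Gamma(64, 42).
Posterior mean = α'/β' = 64/42 = 32/21.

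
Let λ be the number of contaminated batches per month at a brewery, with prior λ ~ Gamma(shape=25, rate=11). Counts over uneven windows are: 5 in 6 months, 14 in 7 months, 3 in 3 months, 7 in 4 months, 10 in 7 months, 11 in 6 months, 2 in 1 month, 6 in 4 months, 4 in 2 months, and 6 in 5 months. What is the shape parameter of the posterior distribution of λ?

93

Total count: 5 + 14 + 3 + 7 + 10 + 11 + 2 + 6 + 4 + 6 = 68.
Total exposure: 6 + 7 + 3 + 4 + 7 + 6 + 1 + 4 + 2 + 5 = 45 months.
The Gamma prior is conjugate for the Poisson rate, so λ | data ~ Gamma(25+68, 11+45) = Gamma(93, 56).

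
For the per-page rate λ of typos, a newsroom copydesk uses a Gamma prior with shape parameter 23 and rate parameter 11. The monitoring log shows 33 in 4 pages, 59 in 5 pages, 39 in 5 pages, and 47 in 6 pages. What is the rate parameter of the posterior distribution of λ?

31

Total count: 33 + 59 + 39 + 47 = 178.
Total exposure: 4 + 5 + 5 + 6 = 20 pages.
By Gamma–Poisson conjugacy, the posterior is Gamma(α + Σx, β + Σt) = Gamma(23 + 178, 11 + 20) = Gamma(201, 31).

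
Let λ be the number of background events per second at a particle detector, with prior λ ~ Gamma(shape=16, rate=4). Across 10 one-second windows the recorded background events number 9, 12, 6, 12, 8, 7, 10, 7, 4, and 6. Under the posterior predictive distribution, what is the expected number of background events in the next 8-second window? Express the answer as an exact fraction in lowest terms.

Total count: 9 + 12 + 6 + 12 + 8 + 7 + 10 + 7 + 4 + 6 = 81.
Total exposure: 10 seconds.
The Gamma prior is conjugate for the Poisson rate, so λ | data ~ Gamma(16+81, 4+10) = Gamma(97, 14).
Predictive mean over an 8-second window = T·E[λ|data] = 8·97/14 = 388/7.

388/7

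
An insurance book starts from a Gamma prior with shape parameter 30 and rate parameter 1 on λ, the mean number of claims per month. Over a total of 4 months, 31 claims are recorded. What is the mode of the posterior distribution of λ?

Total count 31 over total exposure 4 months.
By Gamma–Poisson conjugacy, the posterior is Gamma(α + Σx, β + Σt) = Gamma(30 + 31, 1 + 4) = Gamma(61, 5).
Posterior mode = (α'−1)/β' = 60/5 = 12.

12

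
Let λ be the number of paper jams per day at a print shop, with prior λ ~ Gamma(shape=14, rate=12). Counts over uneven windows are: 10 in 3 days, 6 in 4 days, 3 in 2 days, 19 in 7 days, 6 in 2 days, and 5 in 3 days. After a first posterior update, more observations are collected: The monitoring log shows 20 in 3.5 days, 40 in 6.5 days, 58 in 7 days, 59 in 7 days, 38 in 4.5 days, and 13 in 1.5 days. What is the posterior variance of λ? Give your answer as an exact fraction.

97/1323

Total count: 10 + 6 + 3 + 19 + 6 + 5 = 49.
Total exposure: 3 + 4 + 2 + 7 + 2 + 3 = 21 days.
After the first batch: Gamma(14 + 49, 12 + 21) = Gamma(63, 33).
Total count: 20 + 40 + 58 + 59 + 38 + 13 = 228.
Total exposure: 3.5 + 6.5 + 7 + 7 + 4.5 + 1.5 = 30 days.
After the second batch: Gamma(63 + 228, 33 + 30) = Gamma(291, 63).
Posterior variance = α'/β'² = 291/3969 = 97/1323.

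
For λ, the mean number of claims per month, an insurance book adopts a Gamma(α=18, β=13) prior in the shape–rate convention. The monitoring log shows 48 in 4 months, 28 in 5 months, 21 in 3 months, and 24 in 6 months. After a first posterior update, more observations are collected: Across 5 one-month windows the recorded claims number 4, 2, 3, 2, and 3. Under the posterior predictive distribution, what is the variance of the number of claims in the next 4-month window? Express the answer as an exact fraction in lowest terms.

170/9

Total count: 48 + 28 + 21 + 24 = 121.
Total exposure: 4 + 5 + 3 + 6 = 18 months.
After the first batch: Gamma(18 + 121, 13 + 18) = Gamma(139, 31).
Total count: 4 + 2 + 3 + 2 + 3 = 14.
Total exposure: 5 months.
After the second batch: Gamma(139 + 14, 31 + 5) = Gamma(153, 36).
The posterior predictive for a window of length T is Negative Binomial with variance T·α'·(β'+T)/β'² = 4·153·40/1296 = 170/9.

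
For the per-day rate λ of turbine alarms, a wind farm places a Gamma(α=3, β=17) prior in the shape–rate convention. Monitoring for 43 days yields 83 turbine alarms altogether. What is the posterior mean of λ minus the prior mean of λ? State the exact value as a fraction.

641/510

Total count 83 over total exposure 43 days.
Conjugate update: add total count to the shape and total exposure to the rate, giving Gamma(86, 60).
Posterior mean = 86/60 = 43/30; prior mean = 3/17 = 3/17. Difference = 43/30 − 3/17 = 641/510.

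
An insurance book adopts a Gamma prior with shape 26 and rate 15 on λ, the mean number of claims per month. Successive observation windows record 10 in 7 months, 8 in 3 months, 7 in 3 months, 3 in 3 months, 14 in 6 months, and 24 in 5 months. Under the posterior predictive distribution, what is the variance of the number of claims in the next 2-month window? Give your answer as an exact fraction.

Total count: 10 + 8 + 7 + 3 + 14 + 24 = 66.
Total exposure: 7 + 3 + 3 + 3 + 6 + 5 = 27 months.
Gamma(α, β) with Poisson data over total exposure Σt gives posterior Gamma(α+Σx, β+Σt) = Gamma(92, 42).
The posterior predictive for a window of length T is Negative Binomial with variance T·α'·(β'+T)/β'² = 2·92·44/1764 = 2024/441.

2024/441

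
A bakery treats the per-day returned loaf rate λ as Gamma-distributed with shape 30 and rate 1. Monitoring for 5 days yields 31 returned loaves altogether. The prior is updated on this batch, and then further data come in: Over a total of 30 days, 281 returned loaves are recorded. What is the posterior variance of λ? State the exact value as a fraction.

Total count 31 over total exposure 5 days.
After the first batch: Gamma(30 + 31, 1 + 5) = Gamma(61, 6).
Total count 281 over total exposure 30 days.
After the second batch: Gamma(61 + 281, 6 + 30) = Gamma(342, 36).
Posterior variance = α'/β'² = 342/1296 = 19/72.

19/72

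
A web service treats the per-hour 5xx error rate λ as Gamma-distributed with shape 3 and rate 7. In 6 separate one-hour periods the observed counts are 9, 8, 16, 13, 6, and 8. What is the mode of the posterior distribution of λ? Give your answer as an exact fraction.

Total count: 9 + 8 + 16 + 13 + 6 + 8 = 60.
Total exposure: 6 hours.
Conjugate update: add total count to the shape and total exposure to the rate, giving Gamma(63, 13).
Posterior mode = (α'−1)/β' = 62/13.

62/13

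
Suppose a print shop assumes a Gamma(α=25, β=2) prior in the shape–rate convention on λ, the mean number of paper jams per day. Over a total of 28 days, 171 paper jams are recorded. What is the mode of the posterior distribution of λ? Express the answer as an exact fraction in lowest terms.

13/2

Total count 171 over total exposure 28 days.
Conjugate update: add total count to the shape and total exposure to the rate, giving Gamma(196, 30).
Posterior mode = (α'−1)/β' = 195/30 = 13/2.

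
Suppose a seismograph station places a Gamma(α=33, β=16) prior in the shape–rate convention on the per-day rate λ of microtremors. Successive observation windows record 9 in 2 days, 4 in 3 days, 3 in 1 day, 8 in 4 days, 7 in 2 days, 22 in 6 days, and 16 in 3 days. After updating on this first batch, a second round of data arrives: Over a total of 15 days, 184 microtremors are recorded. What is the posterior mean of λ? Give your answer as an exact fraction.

Total count: 9 + 4 + 3 + 8 + 7 + 22 + 16 = 69.
Total exposure: 2 + 3 + 1 + 4 + 2 + 6 + 3 = 21 days.
After the first batch: Gamma(33 + 69, 16 + 21) = Gamma(102, 37).
Total count 184 over total exposure 15 days.
After the second batch: Gamma(102 + 184, 37 + 15) = Gamma(286, 52).
Posterior mean = α'/β' = 286/52 = 11/2.

11/2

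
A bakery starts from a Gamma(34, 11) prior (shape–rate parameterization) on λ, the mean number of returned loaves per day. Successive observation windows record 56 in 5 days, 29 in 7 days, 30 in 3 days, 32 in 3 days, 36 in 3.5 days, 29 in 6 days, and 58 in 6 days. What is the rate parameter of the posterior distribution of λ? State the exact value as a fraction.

Total count: 56 + 29 + 30 + 32 + 36 + 29 + 58 = 270.
Total exposure: 5 + 7 + 3 + 3 + 3.5 + 6 + 6 = 33.5 days.
Gamma(α, β) with Poisson data over total exposure Σt gives posterior Gamma(α+Σx, β+Σt) = Gamma(304, 89/2).

89/2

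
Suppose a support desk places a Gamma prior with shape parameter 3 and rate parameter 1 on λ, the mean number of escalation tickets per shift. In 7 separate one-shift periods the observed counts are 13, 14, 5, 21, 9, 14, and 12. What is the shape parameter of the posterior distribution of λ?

91

Total count: 13 + 14 + 5 + 21 + 9 + 14 + 12 = 88.
Total exposure: 7 shifts.
The Gamma prior is conjugate for the Poisson rate, so λ | data ~ Gamma(3+88, 1+7) = Gamma(91, 8).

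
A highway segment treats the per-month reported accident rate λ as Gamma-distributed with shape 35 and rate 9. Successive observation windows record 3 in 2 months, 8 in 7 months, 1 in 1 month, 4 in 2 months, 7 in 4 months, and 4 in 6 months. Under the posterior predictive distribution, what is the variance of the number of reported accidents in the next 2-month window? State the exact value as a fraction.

Total count: 3 + 8 + 1 + 4 + 7 + 4 = 27.
Total exposure: 2 + 7 + 1 + 2 + 4 + 6 = 22 months.
By Gamma–Poisson conjugacy, the posterior is Gamma(α + Σx, β + Σt) = Gamma(35 + 27, 9 + 22) = Gamma(62, 31).
The posterior predictive for a window of length T is Negative Binomial with variance T·α'·(β'+T)/β'² = 2·62·33/961 = 132/31.

132/31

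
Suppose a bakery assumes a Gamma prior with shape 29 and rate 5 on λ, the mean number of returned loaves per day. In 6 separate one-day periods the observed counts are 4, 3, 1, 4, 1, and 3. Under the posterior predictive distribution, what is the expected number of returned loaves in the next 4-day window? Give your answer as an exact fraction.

180/11

Total count: 4 + 3 + 1 + 4 + 1 + 3 = 16.
Total exposure: 6 days.
Gamma(α, β) with Poisson data over total exposure Σt gives posterior Gamma(α+Σx, β+Σt) = Gamma(45, 11).
Predictive mean over a 4-day window = T·E[λ|data] = 4·45/11 = 180/11.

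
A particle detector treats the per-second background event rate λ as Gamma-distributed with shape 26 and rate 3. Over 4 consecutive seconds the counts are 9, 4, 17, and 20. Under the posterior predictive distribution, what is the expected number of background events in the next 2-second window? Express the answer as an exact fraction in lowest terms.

Total count: 9 + 4 + 17 + 20 = 50.
Total exposure: 4 seconds.
By Gamma–Poisson conjugacy, the posterior is Gamma(α + Σx, β + Σt) = Gamma(26 + 50, 3 + 4) = Gamma(76, 7).
Predictive mean over a 2-second window = T·E[λ|data] = 2·76/7 = 152/7.

152/7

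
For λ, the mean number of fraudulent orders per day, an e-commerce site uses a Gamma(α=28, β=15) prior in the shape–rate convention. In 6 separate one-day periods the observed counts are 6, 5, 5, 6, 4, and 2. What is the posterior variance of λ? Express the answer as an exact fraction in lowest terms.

Total count: 6 + 5 + 5 + 6 + 4 + 2 = 28.
Total exposure: 6 days.
Conjugate update: add total count to the shape and total exposure to the rate, giving Gamma(56, 21).
Posterior variance = α'/β'² = 56/441 = 8/63.

8/63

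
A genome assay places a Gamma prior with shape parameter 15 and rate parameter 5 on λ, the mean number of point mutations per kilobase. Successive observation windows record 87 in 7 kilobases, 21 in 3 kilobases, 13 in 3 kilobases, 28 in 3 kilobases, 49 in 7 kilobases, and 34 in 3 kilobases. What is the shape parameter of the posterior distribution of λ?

Total count: 87 + 21 + 13 + 28 + 49 + 34 = 232.
Total exposure: 7 + 3 + 3 + 3 + 7 + 3 = 26 kilobases.
By Gamma–Poisson conjugacy, the posterior is Gamma(α + Σx, β + Σt) = Gamma(15 + 232, 5 + 26) = Gamma(247, 31).

247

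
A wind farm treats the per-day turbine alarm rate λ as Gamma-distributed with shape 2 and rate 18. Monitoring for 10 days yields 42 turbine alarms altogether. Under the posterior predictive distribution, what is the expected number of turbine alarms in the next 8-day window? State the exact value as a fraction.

88/7

Total count 42 over total exposure 10 days.
Conjugate update: add total count to the shape and total exposure to the rate, giving Gamma(44, 28).
Predictive mean over an 8-day window = T·E[λ|data] = 8·44/28 = 88/7.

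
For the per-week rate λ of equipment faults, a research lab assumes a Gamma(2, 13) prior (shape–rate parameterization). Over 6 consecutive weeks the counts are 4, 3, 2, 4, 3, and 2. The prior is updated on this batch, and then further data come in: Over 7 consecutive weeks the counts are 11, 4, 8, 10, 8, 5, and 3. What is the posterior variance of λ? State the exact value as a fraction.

69/676

Total count: 4 + 3 + 2 + 4 + 3 + 2 = 18.
Total exposure: 6 weeks.
After the first batch: Gamma(2 + 18, 13 + 6) = Gamma(20, 19).
Total count: 11 + 4 + 8 + 10 + 8 + 5 + 3 = 49.
Total exposure: 7 weeks.
After the second batch: Gamma(20 + 49, 19 + 7) = Gamma(69, 26).
Posterior variance = α'/β'² = 69/676.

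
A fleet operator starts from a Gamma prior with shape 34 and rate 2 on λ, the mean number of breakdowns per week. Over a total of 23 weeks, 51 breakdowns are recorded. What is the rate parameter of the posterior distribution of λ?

Total count 51 over total exposure 23 weeks.
The Gamma prior is conjugate for the Poisson rate, so λ | data ~ Gamma(34+51, 2+23) = Gamma(85, 25).

25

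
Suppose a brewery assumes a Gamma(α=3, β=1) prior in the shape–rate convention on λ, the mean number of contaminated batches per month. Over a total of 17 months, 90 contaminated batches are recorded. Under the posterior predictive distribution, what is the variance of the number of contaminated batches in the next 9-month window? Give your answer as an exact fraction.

279/4

Total count 90 over total exposure 17 months.
Gamma(α, β) with Poisson data over total exposure Σt gives posterior Gamma(α+Σx, β+Σt) = Gamma(93, 18).
The posterior predictive for a window of length T is Negative Binomial with variance T·α'·(β'+T)/β'² = 9·93·27/324 = 279/4.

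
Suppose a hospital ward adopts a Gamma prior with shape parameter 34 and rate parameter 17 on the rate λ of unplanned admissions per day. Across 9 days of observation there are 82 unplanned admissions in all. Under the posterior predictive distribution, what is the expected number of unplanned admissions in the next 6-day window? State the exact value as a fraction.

348/13

Total count 82 over total exposure 9 days.
The Gamma prior is conjugate for the Poisson rate, so λ | data ~ Gamma(34+82, 17+9) = Gamma(116, 26).
Predictive mean over a 6-day window = T·E[λ|data] = 6·116/26 = 348/13.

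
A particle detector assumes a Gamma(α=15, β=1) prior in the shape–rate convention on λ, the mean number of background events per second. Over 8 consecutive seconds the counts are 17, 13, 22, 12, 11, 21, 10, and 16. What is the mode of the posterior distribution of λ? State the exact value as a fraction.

136/9

Total count: 17 + 13 + 22 + 12 + 11 + 21 + 10 + 16 = 122.
Total exposure: 8 seconds.
Gamma(α, β) with Poisson data over total exposure Σt gives posterior Gamma(α+Σx, β+Σt) = Gamma(137, 9).
Posterior mode = (α'−1)/β' = 136/9.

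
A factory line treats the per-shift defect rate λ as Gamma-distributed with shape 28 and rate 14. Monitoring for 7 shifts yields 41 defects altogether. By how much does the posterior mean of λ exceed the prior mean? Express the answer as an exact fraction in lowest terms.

Total count 41 over total exposure 7 shifts.
By Gamma–Poisson conjugacy, the posterior is Gamma(α + Σx, β + Σt) = Gamma(28 + 41, 14 + 7) = Gamma(69, 21).
Posterior mean = 69/21 = 23/7; prior mean = 28/14 = 2. Difference = 23/7 − 2 = 9/7.

9/7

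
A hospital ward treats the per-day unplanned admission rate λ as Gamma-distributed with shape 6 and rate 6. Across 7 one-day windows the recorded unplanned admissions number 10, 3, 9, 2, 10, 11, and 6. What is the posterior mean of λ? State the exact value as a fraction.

Total count: 10 + 3 + 9 + 2 + 10 + 11 + 6 = 51.
Total exposure: 7 days.
Conjugate update: add total count to the shape and total exposure to the rate, giving Gamma(57, 13).
Posterior mean = α'/β' = 57/13.

57/13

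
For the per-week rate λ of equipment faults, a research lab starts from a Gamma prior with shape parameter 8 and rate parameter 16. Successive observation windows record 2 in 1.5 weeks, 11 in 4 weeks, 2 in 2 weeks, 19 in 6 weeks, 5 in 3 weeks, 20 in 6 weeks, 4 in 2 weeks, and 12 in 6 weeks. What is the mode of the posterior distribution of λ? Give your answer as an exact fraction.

Total count: 2 + 11 + 2 + 19 + 5 + 20 + 4 + 12 = 75.
Total exposure: 1.5 + 4 + 2 + 6 + 3 + 6 + 2 + 6 = 30.5 weeks.
By Gamma–Poisson conjugacy, the posterior is Gamma(α + Σx, β + Σt) = Gamma(8 + 75, 16 + 30.5) = Gamma(83, 93/2).
Posterior mode = (α'−1)/β' = 82/(93/2) = 164/93.

164/93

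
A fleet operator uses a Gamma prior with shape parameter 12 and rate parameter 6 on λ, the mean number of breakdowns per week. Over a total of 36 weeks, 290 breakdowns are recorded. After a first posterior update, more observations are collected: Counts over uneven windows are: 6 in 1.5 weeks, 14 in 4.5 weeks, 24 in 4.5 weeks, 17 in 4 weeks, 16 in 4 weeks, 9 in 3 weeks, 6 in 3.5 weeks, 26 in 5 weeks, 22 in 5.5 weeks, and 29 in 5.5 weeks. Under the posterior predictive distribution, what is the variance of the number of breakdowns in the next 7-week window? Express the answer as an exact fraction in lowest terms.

296730/6889

Total count 290 over total exposure 36 weeks.
After the first batch: Gamma(12 + 290, 6 + 36) = Gamma(302, 42).
Total count: 6 + 14 + 24 + 17 + 16 + 9 + 6 + 26 + 22 + 29 = 169.
Total exposure: 1.5 + 4.5 + 4.5 + 4 + 4 + 3 + 3.5 + 5 + 5.5 + 5.5 = 41 weeks.
After the second batch: Gamma(302 + 169, 42 + 41) = Gamma(471, 83).
The posterior predictive for a window of length T is Negative Binomial with variance T·α'·(β'+T)/β'² = 7·471·90/6889 = 296730/6889.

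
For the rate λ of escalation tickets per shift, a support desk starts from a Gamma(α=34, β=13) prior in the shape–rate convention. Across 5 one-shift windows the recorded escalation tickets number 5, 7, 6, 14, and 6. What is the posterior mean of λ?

Total count: 5 + 7 + 6 + 14 + 6 = 38.
Total exposure: 5 shifts.
Gamma(α, β) with Poisson data over total exposure Σt gives posterior Gamma(α+Σx, β+Σt) = Gamma(72, 18).
Posterior mean = α'/β' = 72/18 = 4.

4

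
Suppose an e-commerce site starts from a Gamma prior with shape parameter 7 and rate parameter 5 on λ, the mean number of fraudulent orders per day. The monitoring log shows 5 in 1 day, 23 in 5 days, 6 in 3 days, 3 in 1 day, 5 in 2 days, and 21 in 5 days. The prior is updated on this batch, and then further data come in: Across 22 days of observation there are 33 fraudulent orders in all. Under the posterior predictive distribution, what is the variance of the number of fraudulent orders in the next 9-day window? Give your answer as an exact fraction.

Total count: 5 + 23 + 6 + 3 + 5 + 21 = 63.
Total exposure: 1 + 5 + 3 + 1 + 2 + 5 = 17 days.
After the first batch: Gamma(7 + 63, 5 + 17) = Gamma(70, 22).
Total count 33 over total exposure 22 days.
After the second batch: Gamma(70 + 33, 22 + 22) = Gamma(103, 44).
The posterior predictive for a window of length T is Negative Binomial with variance T·α'·(β'+T)/β'² = 9·103·53/1936 = 49131/1936.

49131/1936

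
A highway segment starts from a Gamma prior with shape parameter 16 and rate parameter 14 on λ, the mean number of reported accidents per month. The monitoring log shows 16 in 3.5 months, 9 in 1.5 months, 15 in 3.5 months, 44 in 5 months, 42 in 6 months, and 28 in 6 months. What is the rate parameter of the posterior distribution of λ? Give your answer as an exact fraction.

Total count: 16 + 9 + 15 + 44 + 42 + 28 = 154.
Total exposure: 3.5 + 1.5 + 3.5 + 5 + 6 + 6 = 25.5 months.
Gamma(α, β) with Poisson data over total exposure Σt gives posterior Gamma(α+Σx, β+Σt) = Gamma(170, 79/2).

79/2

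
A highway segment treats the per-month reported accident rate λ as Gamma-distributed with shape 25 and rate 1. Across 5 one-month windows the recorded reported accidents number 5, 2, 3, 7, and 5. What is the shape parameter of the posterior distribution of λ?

47

Total count: 5 + 2 + 3 + 7 + 5 = 22.
Total exposure: 5 months.
Conjugate update: add total count to the shape and total exposure to the rate, giving Gamma(47, 6).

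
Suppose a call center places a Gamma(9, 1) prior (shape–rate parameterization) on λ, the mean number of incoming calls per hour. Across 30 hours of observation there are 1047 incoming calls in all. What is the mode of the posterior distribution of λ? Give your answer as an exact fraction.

Total count 1047 over total exposure 30 hours.
Conjugate update: add total count to the shape and total exposure to the rate, giving Gamma(1056, 31).
Posterior mode = (α'−1)/β' = 1055/31.

1055/31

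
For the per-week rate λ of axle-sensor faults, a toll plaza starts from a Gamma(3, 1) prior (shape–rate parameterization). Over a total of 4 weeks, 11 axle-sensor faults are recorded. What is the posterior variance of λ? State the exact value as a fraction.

Total count 11 over total exposure 4 weeks.
Posterior: α' = 3 + 11 = 14, β' = 1 + 4 = 5.
Posterior variance = α'/β'² = 14/25.

14/25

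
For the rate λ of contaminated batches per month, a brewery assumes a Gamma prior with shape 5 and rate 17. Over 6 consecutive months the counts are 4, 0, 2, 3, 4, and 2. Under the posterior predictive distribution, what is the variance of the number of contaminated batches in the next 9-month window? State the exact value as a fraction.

Total count: 4 + 0 + 2 + 3 + 4 + 2 = 15.
Total exposure: 6 months.
By Gamma–Poisson conjugacy, the posterior is Gamma(α + Σx, β + Σt) = Gamma(5 + 15, 17 + 6) = Gamma(20, 23).
The posterior predictive for a window of length T is Negative Binomial with variance T·α'·(β'+T)/β'² = 9·20·32/529 = 5760/529.

5760/529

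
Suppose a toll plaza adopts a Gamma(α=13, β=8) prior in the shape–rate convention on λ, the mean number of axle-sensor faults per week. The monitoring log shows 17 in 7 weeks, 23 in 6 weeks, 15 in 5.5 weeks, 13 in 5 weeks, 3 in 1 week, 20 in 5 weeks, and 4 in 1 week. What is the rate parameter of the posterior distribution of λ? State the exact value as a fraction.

Total count: 17 + 23 + 15 + 13 + 3 + 20 + 4 = 95.
Total exposure: 7 + 6 + 5.5 + 5 + 1 + 5 + 1 = 30.5 weeks.
Conjugate update: add total count to the shape and total exposure to the rate, giving Gamma(108, 77/2).

77/2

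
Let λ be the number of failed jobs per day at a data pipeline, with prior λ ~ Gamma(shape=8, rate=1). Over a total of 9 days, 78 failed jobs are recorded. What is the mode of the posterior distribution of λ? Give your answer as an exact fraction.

Total count 78 over total exposure 9 days.
Posterior: α' = 8 + 78 = 86, β' = 1 + 9 = 10.
Posterior mode = (α'−1)/β' = 85/10 = 17/2.

17/2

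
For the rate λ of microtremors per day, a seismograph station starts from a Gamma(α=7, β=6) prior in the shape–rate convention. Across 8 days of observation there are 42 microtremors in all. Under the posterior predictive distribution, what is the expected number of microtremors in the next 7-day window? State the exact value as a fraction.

Total count 42 over total exposure 8 days.
Conjugate update: add total count to the shape and total exposure to the rate, giving Gamma(49, 14).
Predictive mean over a 7-day window = T·E[λ|data] = 7·49/14 = 49/2.

49/2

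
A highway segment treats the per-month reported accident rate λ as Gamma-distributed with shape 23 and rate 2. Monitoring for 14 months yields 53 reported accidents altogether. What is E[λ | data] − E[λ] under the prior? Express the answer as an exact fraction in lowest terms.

-27/4

Total count 53 over total exposure 14 months.
The Gamma prior is conjugate for the Poisson rate, so λ | data ~ Gamma(23+53, 2+14) = Gamma(76, 16).
Posterior mean = 76/16 = 19/4; prior mean = 23/2 = 23/2. Difference = 19/4 − 23/2 = -27/4.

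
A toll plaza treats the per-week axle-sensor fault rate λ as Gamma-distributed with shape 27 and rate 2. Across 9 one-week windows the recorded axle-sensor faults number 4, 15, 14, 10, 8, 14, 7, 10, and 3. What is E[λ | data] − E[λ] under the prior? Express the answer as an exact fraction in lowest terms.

-73/22

Total count: 4 + 15 + 14 + 10 + 8 + 14 + 7 + 10 + 3 = 85.
Total exposure: 9 weeks.
Posterior: α' = 27 + 85 = 112, β' = 2 + 9 = 11.
Posterior mean = 112/11 = 112/11; prior mean = 27/2 = 27/2. Difference = 112/11 − 27/2 = -73/22.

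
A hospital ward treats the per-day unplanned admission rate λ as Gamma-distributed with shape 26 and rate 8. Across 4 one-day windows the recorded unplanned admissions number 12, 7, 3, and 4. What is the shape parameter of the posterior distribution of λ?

52

Total count: 12 + 7 + 3 + 4 = 26.
Total exposure: 4 days.
Posterior: α' = 26 + 26 = 52, β' = 8 + 4 = 12.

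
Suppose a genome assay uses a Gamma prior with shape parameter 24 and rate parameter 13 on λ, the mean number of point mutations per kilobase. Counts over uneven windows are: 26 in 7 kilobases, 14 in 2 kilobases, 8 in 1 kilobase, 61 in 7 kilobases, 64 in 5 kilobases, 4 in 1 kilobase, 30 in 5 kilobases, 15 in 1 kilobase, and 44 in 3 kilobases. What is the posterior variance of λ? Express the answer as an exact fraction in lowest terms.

Total count: 26 + 14 + 8 + 61 + 64 + 4 + 30 + 15 + 44 = 266.
Total exposure: 7 + 2 + 1 + 7 + 5 + 1 + 5 + 1 + 3 = 32 kilobases.
Posterior: α' = 24 + 266 = 290, β' = 13 + 32 = 45.
Posterior variance = α'/β'² = 290/2025 = 58/405.

58/405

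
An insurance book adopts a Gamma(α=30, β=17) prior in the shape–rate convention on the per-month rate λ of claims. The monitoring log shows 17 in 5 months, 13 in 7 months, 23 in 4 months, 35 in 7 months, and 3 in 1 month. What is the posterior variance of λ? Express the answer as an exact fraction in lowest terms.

121/1681

Total count: 17 + 13 + 23 + 35 + 3 = 91.
Total exposure: 5 + 7 + 4 + 7 + 1 = 24 months.
By Gamma–Poisson conjugacy, the posterior is Gamma(α + Σx, β + Σt) = Gamma(30 + 91, 17 + 24) = Gamma(121, 41).
Posterior variance = α'/β'² = 121/1681.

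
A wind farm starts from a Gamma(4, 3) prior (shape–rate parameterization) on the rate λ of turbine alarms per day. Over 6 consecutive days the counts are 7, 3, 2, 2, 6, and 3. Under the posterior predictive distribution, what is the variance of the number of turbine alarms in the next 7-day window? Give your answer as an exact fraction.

Total count: 7 + 3 + 2 + 2 + 6 + 3 = 23.
Total exposure: 6 days.
Conjugate update: add total count to the shape and total exposure to the rate, giving Gamma(27, 9).
The posterior predictive for a window of length T is Negative Binomial with variance T·α'·(β'+T)/β'² = 7·27·16/81 = 112/3.

112/3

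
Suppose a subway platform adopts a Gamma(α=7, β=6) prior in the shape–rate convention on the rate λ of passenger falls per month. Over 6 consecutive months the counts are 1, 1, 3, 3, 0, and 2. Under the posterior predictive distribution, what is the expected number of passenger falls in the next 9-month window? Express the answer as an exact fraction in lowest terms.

Total count: 1 + 1 + 3 + 3 + 0 + 2 = 10.
Total exposure: 6 months.
Gamma(α, β) with Poisson data over total exposure Σt gives posterior Gamma(α+Σx, β+Σt) = Gamma(17, 12).
Predictive mean over a 9-month window = T·E[λ|data] = 9·17/12 = 51/4.

51/4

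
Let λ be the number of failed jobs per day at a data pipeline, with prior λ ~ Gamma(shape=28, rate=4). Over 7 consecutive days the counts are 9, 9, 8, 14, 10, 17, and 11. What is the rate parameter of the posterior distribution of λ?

Total count: 9 + 9 + 8 + 14 + 10 + 17 + 11 = 78.
Total exposure: 7 days.
The Gamma prior is conjugate for the Poisson rate, so λ | data ~ Gamma(28+78, 4+7) = Gamma(106, 11).

11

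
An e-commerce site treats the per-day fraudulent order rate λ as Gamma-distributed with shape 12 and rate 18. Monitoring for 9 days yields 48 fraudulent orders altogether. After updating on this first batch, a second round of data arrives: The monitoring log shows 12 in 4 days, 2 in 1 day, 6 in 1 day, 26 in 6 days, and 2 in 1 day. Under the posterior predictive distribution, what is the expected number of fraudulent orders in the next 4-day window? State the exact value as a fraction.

Total count 48 over total exposure 9 days.
After the first batch: Gamma(12 + 48, 18 + 9) = Gamma(60, 27).
Total count: 12 + 2 + 6 + 26 + 2 = 48.
Total exposure: 4 + 1 + 1 + 6 + 1 = 13 days.
After the second batch: Gamma(60 + 48, 27 + 13) = Gamma(108, 40).
Predictive mean over a 4-day window = T·E[λ|data] = 4·108/40 = 54/5.

54/5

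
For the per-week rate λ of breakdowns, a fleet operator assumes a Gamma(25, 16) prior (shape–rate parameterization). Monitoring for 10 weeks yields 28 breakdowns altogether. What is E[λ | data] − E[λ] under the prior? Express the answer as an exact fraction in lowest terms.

99/208

Total count 28 over total exposure 10 weeks.
Gamma(α, β) with Poisson data over total exposure Σt gives posterior Gamma(α+Σx, β+Σt) = Gamma(53, 26).
Posterior mean = 53/26 = 53/26; prior mean = 25/16 = 25/16. Difference = 53/26 − 25/16 = 99/208.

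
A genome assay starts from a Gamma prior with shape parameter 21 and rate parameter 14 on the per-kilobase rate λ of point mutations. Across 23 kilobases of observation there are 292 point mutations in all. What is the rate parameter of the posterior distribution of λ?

37

Total count 292 over total exposure 23 kilobases.
Conjugate update: add total count to the shape and total exposure to the rate, giving Gamma(313, 37).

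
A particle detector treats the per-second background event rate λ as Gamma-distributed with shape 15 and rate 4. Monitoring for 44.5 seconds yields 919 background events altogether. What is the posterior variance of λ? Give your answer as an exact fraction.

Total count 919 over total exposure 44.5 seconds.
Conjugate update: add total count to the shape and total exposure to the rate, giving Gamma(934, 97/2).
Posterior variance = α'/β'² = 934/(9409/4) = 3736/9409.

3736/9409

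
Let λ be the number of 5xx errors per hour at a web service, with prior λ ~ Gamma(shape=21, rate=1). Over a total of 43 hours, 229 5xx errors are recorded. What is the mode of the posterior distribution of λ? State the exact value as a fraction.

249/44

Total count 229 over total exposure 43 hours.
Gamma(α, β) with Poisson data over total exposure Σt gives posterior Gamma(α+Σx, β+Σt) = Gamma(250, 44).
Posterior mode = (α'−1)/β' = 249/44.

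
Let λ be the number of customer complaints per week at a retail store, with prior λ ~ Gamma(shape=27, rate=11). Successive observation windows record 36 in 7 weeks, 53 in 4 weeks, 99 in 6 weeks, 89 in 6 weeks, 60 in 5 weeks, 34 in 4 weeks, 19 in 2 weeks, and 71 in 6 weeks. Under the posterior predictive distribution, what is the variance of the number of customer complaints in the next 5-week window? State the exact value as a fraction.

136640/2601

Total count: 36 + 53 + 99 + 89 + 60 + 34 + 19 + 71 = 461.
Total exposure: 7 + 4 + 6 + 6 + 5 + 4 + 2 + 6 = 40 weeks.
Posterior: α' = 27 + 461 = 488, β' = 11 + 40 = 51.
The posterior predictive for a window of length T is Negative Binomial with variance T·α'·(β'+T)/β'² = 5·488·56/2601 = 136640/2601.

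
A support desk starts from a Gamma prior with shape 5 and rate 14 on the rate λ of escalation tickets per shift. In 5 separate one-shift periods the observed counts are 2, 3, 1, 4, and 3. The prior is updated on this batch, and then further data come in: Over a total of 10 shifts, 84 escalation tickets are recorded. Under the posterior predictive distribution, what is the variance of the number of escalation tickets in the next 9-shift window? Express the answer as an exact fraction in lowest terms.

Total count: 2 + 3 + 1 + 4 + 3 = 13.
Total exposure: 5 shifts.
After the first batch: Gamma(5 + 13, 14 + 5) = Gamma(18, 19).
Total count 84 over total exposure 10 shifts.
After the second batch: Gamma(18 + 84, 19 + 10) = Gamma(102, 29).
The posterior predictive for a window of length T is Negative Binomial with variance T·α'·(β'+T)/β'² = 9·102·38/841 = 34884/841.

34884/841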